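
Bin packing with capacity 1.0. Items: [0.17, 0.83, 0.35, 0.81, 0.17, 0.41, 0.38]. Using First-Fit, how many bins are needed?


Place items sequentially using First-Fit:
  Item 0.17 -> new Bin 1
  Item 0.83 -> Bin 1 (now 1.0)
  Item 0.35 -> new Bin 2
  Item 0.81 -> new Bin 3
  Item 0.17 -> Bin 2 (now 0.52)
  Item 0.41 -> Bin 2 (now 0.93)
  Item 0.38 -> new Bin 4
Total bins used = 4

4


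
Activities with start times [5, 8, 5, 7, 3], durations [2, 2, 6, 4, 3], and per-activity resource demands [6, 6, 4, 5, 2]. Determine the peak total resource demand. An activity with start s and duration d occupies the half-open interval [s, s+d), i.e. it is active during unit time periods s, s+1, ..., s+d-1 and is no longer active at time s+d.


Each activity i is active on [start_i, start_i + duration_i).
Compute total resource usage per time slot:
  t=0: active resources = [], total = 0
  t=1: active resources = [], total = 0
  t=2: active resources = [], total = 0
  t=3: active resources = [2], total = 2
  t=4: active resources = [2], total = 2
  t=5: active resources = [6, 4, 2], total = 12
  t=6: active resources = [6, 4], total = 10
  t=7: active resources = [4, 5], total = 9
  t=8: active resources = [6, 4, 5], total = 15
  t=9: active resources = [6, 4, 5], total = 15
  t=10: active resources = [4, 5], total = 9
Peak resource demand = 15

15


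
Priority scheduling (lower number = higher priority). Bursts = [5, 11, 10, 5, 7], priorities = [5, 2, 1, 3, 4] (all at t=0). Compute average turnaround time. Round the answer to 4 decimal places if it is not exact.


Sort by priority (ascending = highest first):
Order: [(1, 10), (2, 11), (3, 5), (4, 7), (5, 5)]
Completion times:
  Priority 1, burst=10, C=10
  Priority 2, burst=11, C=21
  Priority 3, burst=5, C=26
  Priority 4, burst=7, C=33
  Priority 5, burst=5, C=38
Average turnaround = 128/5 = 25.6

25.6


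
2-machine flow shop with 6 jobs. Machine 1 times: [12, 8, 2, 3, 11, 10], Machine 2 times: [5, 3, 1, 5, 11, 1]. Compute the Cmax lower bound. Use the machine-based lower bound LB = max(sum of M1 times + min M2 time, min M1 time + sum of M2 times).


LB1 = sum(M1 times) + min(M2 times) = 46 + 1 = 47
LB2 = min(M1 times) + sum(M2 times) = 2 + 26 = 28
Lower bound = max(LB1, LB2) = max(47, 28) = 47

47


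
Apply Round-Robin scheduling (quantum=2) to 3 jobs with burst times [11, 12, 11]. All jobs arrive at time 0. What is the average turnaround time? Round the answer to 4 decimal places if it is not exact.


Time quantum = 2
Execution trace:
  J1 runs 2 units, time = 2
  J2 runs 2 units, time = 4
  J3 runs 2 units, time = 6
  J1 runs 2 units, time = 8
  J2 runs 2 units, time = 10
  J3 runs 2 units, time = 12
  J1 runs 2 units, time = 14
  J2 runs 2 units, time = 16
  J3 runs 2 units, time = 18
  J1 runs 2 units, time = 20
  J2 runs 2 units, time = 22
  J3 runs 2 units, time = 24
  J1 runs 2 units, time = 26
  J2 runs 2 units, time = 28
  J3 runs 2 units, time = 30
  J1 runs 1 units, time = 31
  J2 runs 2 units, time = 33
  J3 runs 1 units, time = 34
Finish times: [31, 33, 34]
Average turnaround = 98/3 = 32.6667

32.6667


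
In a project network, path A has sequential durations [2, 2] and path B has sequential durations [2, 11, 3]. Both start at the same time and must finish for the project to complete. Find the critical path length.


Path A total = 2 + 2 = 4
Path B total = 2 + 11 + 3 = 16
Critical path = longest path = max(4, 16) = 16

16


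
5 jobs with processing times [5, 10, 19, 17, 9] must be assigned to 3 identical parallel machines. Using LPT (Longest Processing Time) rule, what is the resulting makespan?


Sort jobs in decreasing order (LPT): [19, 17, 10, 9, 5]
Assign each job to the least loaded machine:
  Machine 1: jobs [19], load = 19
  Machine 2: jobs [17, 5], load = 22
  Machine 3: jobs [10, 9], load = 19
Makespan = max load = 22

22


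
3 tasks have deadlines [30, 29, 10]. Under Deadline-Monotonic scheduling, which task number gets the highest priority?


Sort tasks by relative deadline (ascending):
  Task 3: deadline = 10
  Task 2: deadline = 29
  Task 1: deadline = 30
Priority order (highest first): [3, 2, 1]
Highest priority task = 3

3


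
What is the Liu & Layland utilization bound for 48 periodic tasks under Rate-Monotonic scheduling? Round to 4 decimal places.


Compute 2^(1/48) = 1.0145453349
Subtract 1: 1.0145453349 - 1 = 0.0145453349
Multiply by n: 48 * 0.0145453349 = 0.6981760752
Round to 4 dp: 0.6982

0.6982


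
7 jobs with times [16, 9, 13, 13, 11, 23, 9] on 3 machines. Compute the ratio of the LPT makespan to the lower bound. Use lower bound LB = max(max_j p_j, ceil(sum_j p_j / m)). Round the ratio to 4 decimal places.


LPT order: [23, 16, 13, 13, 11, 9, 9]
Machine loads after assignment: [32, 27, 35]
LPT makespan = 35
Lower bound = max(max_job, ceil(total/3)) = max(23, 32) = 32
Ratio = 35 / 32 = 1.0938

1.0938


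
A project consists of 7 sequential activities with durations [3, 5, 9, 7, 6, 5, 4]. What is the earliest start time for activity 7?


Activity 7 starts after activities 1 through 6 complete.
Predecessor durations: [3, 5, 9, 7, 6, 5]
ES = 3 + 5 + 9 + 7 + 6 + 5 = 35

35


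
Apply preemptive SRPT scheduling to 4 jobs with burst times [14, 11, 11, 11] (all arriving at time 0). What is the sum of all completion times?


Since all jobs arrive at t=0, SRPT equals SPT ordering.
SPT order: [11, 11, 11, 14]
Completion times:
  Job 1: p=11, C=11
  Job 2: p=11, C=22
  Job 3: p=11, C=33
  Job 4: p=14, C=47
Total completion time = 11 + 22 + 33 + 47 = 113

113


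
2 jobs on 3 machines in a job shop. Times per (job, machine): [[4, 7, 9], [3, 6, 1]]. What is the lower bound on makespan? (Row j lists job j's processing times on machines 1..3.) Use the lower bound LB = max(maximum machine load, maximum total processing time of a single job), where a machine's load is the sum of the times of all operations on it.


Machine loads:
  Machine 1: 4 + 3 = 7
  Machine 2: 7 + 6 = 13
  Machine 3: 9 + 1 = 10
Max machine load = 13
Job totals:
  Job 1: 20
  Job 2: 10
Max job total = 20
Lower bound = max(13, 20) = 20

20


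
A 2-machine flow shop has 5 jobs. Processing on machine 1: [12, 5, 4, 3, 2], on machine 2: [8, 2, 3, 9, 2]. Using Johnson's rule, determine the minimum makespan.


Apply Johnson's rule:
  Group 1 (a <= b): [(5, 2, 2), (4, 3, 9)]
  Group 2 (a > b): [(1, 12, 8), (3, 4, 3), (2, 5, 2)]
Optimal job order: [5, 4, 1, 3, 2]
Schedule:
  Job 5: M1 done at 2, M2 done at 4
  Job 4: M1 done at 5, M2 done at 14
  Job 1: M1 done at 17, M2 done at 25
  Job 3: M1 done at 21, M2 done at 28
  Job 2: M1 done at 26, M2 done at 30
Makespan = 30

30


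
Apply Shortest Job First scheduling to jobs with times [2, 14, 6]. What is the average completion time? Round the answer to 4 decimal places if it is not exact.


SJF order (ascending): [2, 6, 14]
Completion times:
  Job 1: burst=2, C=2
  Job 2: burst=6, C=8
  Job 3: burst=14, C=22
Average completion = 32/3 = 10.6667

10.6667


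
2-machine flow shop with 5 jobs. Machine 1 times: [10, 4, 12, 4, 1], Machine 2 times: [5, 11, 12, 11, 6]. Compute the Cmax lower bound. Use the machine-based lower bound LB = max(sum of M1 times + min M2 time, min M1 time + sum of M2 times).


LB1 = sum(M1 times) + min(M2 times) = 31 + 5 = 36
LB2 = min(M1 times) + sum(M2 times) = 1 + 45 = 46
Lower bound = max(LB1, LB2) = max(36, 46) = 46

46


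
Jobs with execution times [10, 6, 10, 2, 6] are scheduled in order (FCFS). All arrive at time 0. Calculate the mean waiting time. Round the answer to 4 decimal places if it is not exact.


FCFS order (as given): [10, 6, 10, 2, 6]
Waiting times:
  Job 1: wait = 0
  Job 2: wait = 10
  Job 3: wait = 16
  Job 4: wait = 26
  Job 5: wait = 28
Sum of waiting times = 80
Average waiting time = 80/5 = 16.0

16.0


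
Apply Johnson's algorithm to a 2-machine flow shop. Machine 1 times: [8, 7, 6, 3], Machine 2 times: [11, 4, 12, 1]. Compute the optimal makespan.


Apply Johnson's rule:
  Group 1 (a <= b): [(3, 6, 12), (1, 8, 11)]
  Group 2 (a > b): [(2, 7, 4), (4, 3, 1)]
Optimal job order: [3, 1, 2, 4]
Schedule:
  Job 3: M1 done at 6, M2 done at 18
  Job 1: M1 done at 14, M2 done at 29
  Job 2: M1 done at 21, M2 done at 33
  Job 4: M1 done at 24, M2 done at 34
Makespan = 34

34


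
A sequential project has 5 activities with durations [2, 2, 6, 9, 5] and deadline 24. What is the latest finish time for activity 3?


LF(activity 3) = deadline - sum of successor durations
Successors: activities 4 through 5 with durations [9, 5]
Sum of successor durations = 14
LF = 24 - 14 = 10

10


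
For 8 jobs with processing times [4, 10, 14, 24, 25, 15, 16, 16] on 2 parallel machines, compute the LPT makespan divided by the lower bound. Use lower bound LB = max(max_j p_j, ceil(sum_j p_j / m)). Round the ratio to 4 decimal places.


LPT order: [25, 24, 16, 16, 15, 14, 10, 4]
Machine loads after assignment: [65, 59]
LPT makespan = 65
Lower bound = max(max_job, ceil(total/2)) = max(25, 62) = 62
Ratio = 65 / 62 = 1.0484

1.0484


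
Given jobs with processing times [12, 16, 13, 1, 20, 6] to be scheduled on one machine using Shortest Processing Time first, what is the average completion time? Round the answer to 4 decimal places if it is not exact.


Sort jobs by processing time (SPT order): [1, 6, 12, 13, 16, 20]
Compute completion times sequentially:
  Job 1: processing = 1, completes at 1
  Job 2: processing = 6, completes at 7
  Job 3: processing = 12, completes at 19
  Job 4: processing = 13, completes at 32
  Job 5: processing = 16, completes at 48
  Job 6: processing = 20, completes at 68
Sum of completion times = 175
Average completion time = 175/6 = 29.1667

29.1667


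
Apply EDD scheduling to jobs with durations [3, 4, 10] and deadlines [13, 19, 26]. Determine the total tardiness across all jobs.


Sort by due date (EDD order): [(3, 13), (4, 19), (10, 26)]
Compute completion times and tardiness:
  Job 1: p=3, d=13, C=3, tardiness=max(0,3-13)=0
  Job 2: p=4, d=19, C=7, tardiness=max(0,7-19)=0
  Job 3: p=10, d=26, C=17, tardiness=max(0,17-26)=0
Total tardiness = 0

0


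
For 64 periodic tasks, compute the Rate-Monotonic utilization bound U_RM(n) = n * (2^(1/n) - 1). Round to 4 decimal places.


Compute 2^(1/64) = 1.0108892861
Subtract 1: 1.0108892861 - 1 = 0.0108892861
Multiply by n: 64 * 0.0108892861 = 0.6969143104
Round to 4 dp: 0.6969

0.6969


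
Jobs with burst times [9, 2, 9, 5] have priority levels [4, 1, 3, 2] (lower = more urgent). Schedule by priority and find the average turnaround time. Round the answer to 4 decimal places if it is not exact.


Sort by priority (ascending = highest first):
Order: [(1, 2), (2, 5), (3, 9), (4, 9)]
Completion times:
  Priority 1, burst=2, C=2
  Priority 2, burst=5, C=7
  Priority 3, burst=9, C=16
  Priority 4, burst=9, C=25
Average turnaround = 50/4 = 12.5

12.5


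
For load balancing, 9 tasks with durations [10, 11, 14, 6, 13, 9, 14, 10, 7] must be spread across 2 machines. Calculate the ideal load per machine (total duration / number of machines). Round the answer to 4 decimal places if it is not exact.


Total processing time = 10 + 11 + 14 + 6 + 13 + 9 + 14 + 10 + 7 = 94
Number of machines = 2
Ideal balanced load = 94 / 2 = 47.0

47.0


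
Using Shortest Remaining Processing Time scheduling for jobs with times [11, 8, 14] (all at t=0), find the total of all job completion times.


Since all jobs arrive at t=0, SRPT equals SPT ordering.
SPT order: [8, 11, 14]
Completion times:
  Job 1: p=8, C=8
  Job 2: p=11, C=19
  Job 3: p=14, C=33
Total completion time = 8 + 19 + 33 = 60

60


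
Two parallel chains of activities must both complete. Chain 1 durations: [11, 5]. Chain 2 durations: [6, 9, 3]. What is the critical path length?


Path A total = 11 + 5 = 16
Path B total = 6 + 9 + 3 = 18
Critical path = longest path = max(16, 18) = 18

18


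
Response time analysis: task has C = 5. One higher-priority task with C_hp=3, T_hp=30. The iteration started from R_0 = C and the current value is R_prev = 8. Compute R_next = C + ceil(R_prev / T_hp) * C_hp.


R_next = C + ceil(R_prev / T_hp) * C_hp
ceil(8 / 30) = ceil(0.2667) = 1
Interference = 1 * 3 = 3
R_next = 5 + 3 = 8
R_next = R_prev, so the iteration has converged (response time = 8).

8


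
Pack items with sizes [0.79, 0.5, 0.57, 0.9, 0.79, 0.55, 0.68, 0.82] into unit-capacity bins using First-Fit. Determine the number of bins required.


Place items sequentially using First-Fit:
  Item 0.79 -> new Bin 1
  Item 0.5 -> new Bin 2
  Item 0.57 -> new Bin 3
  Item 0.9 -> new Bin 4
  Item 0.79 -> new Bin 5
  Item 0.55 -> new Bin 6
  Item 0.68 -> new Bin 7
  Item 0.82 -> new Bin 8
Total bins used = 8

8


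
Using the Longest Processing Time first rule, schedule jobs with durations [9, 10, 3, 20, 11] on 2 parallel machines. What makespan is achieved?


Sort jobs in decreasing order (LPT): [20, 11, 10, 9, 3]
Assign each job to the least loaded machine:
  Machine 1: jobs [20, 9], load = 29
  Machine 2: jobs [11, 10, 3], load = 24
Makespan = max load = 29

29


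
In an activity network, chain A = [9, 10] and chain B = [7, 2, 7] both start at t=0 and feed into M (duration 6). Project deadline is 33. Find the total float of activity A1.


Forward pass: ES(A1) = sum of predecessors on chain A = 0
EF = ES + duration = 0 + 9 = 9
Backward pass: LF(M) = deadline = 33; LS(M) = 33 - 6 = 27
LF(A1) = LS(M) - sum(successors on chain A) = 27 - 10 = 17
LS = LF - duration = 17 - 9 = 8
Total float = LS - ES = 8 - 0 = 8

8


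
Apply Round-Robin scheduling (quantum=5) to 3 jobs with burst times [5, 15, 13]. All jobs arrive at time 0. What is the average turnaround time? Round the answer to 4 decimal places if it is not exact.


Time quantum = 5
Execution trace:
  J1 runs 5 units, time = 5
  J2 runs 5 units, time = 10
  J3 runs 5 units, time = 15
  J2 runs 5 units, time = 20
  J3 runs 5 units, time = 25
  J2 runs 5 units, time = 30
  J3 runs 3 units, time = 33
Finish times: [5, 30, 33]
Average turnaround = 68/3 = 22.6667

22.6667


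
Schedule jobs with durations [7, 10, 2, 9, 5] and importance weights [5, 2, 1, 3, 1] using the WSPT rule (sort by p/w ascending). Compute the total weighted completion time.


Compute p/w ratios and sort ascending (WSPT): [(7, 5), (2, 1), (9, 3), (10, 2), (5, 1)]
Compute weighted completion times:
  Job (p=7,w=5): C=7, w*C=5*7=35
  Job (p=2,w=1): C=9, w*C=1*9=9
  Job (p=9,w=3): C=18, w*C=3*18=54
  Job (p=10,w=2): C=28, w*C=2*28=56
  Job (p=5,w=1): C=33, w*C=1*33=33
Total weighted completion time = 187

187


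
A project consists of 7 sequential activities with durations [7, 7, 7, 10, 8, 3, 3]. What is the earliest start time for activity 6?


Activity 6 starts after activities 1 through 5 complete.
Predecessor durations: [7, 7, 7, 10, 8]
ES = 7 + 7 + 7 + 10 + 8 = 39

39


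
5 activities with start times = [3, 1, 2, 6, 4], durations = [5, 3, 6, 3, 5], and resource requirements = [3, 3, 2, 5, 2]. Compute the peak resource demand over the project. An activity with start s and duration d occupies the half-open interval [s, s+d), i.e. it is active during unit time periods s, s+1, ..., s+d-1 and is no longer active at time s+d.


Each activity i is active on [start_i, start_i + duration_i).
Compute total resource usage per time slot:
  t=0: active resources = [], total = 0
  t=1: active resources = [3], total = 3
  t=2: active resources = [3, 2], total = 5
  t=3: active resources = [3, 3, 2], total = 8
  t=4: active resources = [3, 2, 2], total = 7
  t=5: active resources = [3, 2, 2], total = 7
  t=6: active resources = [3, 2, 5, 2], total = 12
  t=7: active resources = [3, 2, 5, 2], total = 12
  t=8: active resources = [5, 2], total = 7
Peak resource demand = 12

12


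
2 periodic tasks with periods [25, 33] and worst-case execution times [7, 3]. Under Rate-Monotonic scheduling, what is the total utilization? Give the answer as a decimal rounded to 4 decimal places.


Compute individual utilizations (exact fractions):
  Task 1: C/T = 7/25 (approx. 0.28)
  Task 2: C/T = 3/33 = 1/11 (approx. 0.0909)
Total utilization U = 7/25 + 1/11 = 102/275
Rounded to 4 decimal places: U = 0.3709
RM (Liu & Layland) bound for 2 tasks = 0.828427; compare with U = 102/275 (approx. 0.370909)
U <= bound, so schedulable by RM sufficient condition.

0.3709


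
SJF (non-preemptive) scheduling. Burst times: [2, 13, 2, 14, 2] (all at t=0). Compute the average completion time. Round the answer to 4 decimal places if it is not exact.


SJF order (ascending): [2, 2, 2, 13, 14]
Completion times:
  Job 1: burst=2, C=2
  Job 2: burst=2, C=4
  Job 3: burst=2, C=6
  Job 4: burst=13, C=19
  Job 5: burst=14, C=33
Average completion = 64/5 = 12.8

12.8


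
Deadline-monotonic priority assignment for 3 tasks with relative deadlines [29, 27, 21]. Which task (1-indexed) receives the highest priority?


Sort tasks by relative deadline (ascending):
  Task 3: deadline = 21
  Task 2: deadline = 27
  Task 1: deadline = 29
Priority order (highest first): [3, 2, 1]
Highest priority task = 3

3


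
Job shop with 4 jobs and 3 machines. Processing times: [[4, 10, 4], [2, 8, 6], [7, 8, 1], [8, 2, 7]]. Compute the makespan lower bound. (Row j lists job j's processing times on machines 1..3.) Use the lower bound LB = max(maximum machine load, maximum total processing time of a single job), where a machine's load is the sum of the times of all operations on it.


Machine loads:
  Machine 1: 4 + 2 + 7 + 8 = 21
  Machine 2: 10 + 8 + 8 + 2 = 28
  Machine 3: 4 + 6 + 1 + 7 = 18
Max machine load = 28
Job totals:
  Job 1: 18
  Job 2: 16
  Job 3: 16
  Job 4: 17
Max job total = 18
Lower bound = max(28, 18) = 28

28


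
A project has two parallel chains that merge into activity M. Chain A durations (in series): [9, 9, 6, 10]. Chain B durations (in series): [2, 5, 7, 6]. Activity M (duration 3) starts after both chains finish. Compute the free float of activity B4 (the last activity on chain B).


ES(B4) = sum of predecessors on chain B = 14
EF(B4) = ES + duration = 14 + 6 = 20
Successor of B4 is M. ES(M) = max(sum(A), sum(B)) = max(34, 20) = 34
Free float = ES(successor) - EF(current) = 34 - 20 = 14

14


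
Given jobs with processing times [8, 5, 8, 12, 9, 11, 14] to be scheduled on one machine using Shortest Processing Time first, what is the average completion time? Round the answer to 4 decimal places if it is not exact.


Sort jobs by processing time (SPT order): [5, 8, 8, 9, 11, 12, 14]
Compute completion times sequentially:
  Job 1: processing = 5, completes at 5
  Job 2: processing = 8, completes at 13
  Job 3: processing = 8, completes at 21
  Job 4: processing = 9, completes at 30
  Job 5: processing = 11, completes at 41
  Job 6: processing = 12, completes at 53
  Job 7: processing = 14, completes at 67
Sum of completion times = 230
Average completion time = 230/7 = 32.8571

32.8571


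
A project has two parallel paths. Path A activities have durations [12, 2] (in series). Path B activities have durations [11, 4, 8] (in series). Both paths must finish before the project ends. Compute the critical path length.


Path A total = 12 + 2 = 14
Path B total = 11 + 4 + 8 = 23
Critical path = longest path = max(14, 23) = 23

23


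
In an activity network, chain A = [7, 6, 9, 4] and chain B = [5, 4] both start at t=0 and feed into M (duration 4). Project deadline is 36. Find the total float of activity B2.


Forward pass: ES(B2) = sum of predecessors on chain B = 5
EF = ES + duration = 5 + 4 = 9
Backward pass: LF(M) = deadline = 36; LS(M) = 36 - 4 = 32
LF(B2) = LS(M) - sum(successors on chain B) = 32 - 0 = 32
LS = LF - duration = 32 - 4 = 28
Total float = LS - ES = 28 - 5 = 23

23


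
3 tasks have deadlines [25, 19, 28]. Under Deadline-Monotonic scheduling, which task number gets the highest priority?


Sort tasks by relative deadline (ascending):
  Task 2: deadline = 19
  Task 1: deadline = 25
  Task 3: deadline = 28
Priority order (highest first): [2, 1, 3]
Highest priority task = 2

2


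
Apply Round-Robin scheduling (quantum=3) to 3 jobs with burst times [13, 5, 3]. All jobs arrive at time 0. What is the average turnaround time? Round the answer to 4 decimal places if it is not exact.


Time quantum = 3
Execution trace:
  J1 runs 3 units, time = 3
  J2 runs 3 units, time = 6
  J3 runs 3 units, time = 9
  J1 runs 3 units, time = 12
  J2 runs 2 units, time = 14
  J1 runs 3 units, time = 17
  J1 runs 3 units, time = 20
  J1 runs 1 units, time = 21
Finish times: [21, 14, 9]
Average turnaround = 44/3 = 14.6667

14.6667


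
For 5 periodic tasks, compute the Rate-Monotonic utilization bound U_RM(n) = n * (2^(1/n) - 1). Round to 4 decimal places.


Compute 2^(1/5) = 1.1486983550
Subtract 1: 1.1486983550 - 1 = 0.1486983550
Multiply by n: 5 * 0.1486983550 = 0.7434917750
Round to 4 dp: 0.7435

0.7435


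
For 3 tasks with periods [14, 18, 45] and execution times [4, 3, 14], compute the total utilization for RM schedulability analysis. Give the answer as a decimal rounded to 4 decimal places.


Compute individual utilizations (exact fractions):
  Task 1: C/T = 4/14 = 2/7 (approx. 0.2857)
  Task 2: C/T = 3/18 = 1/6 (approx. 0.1667)
  Task 3: C/T = 14/45 (approx. 0.3111)
Total utilization U = 2/7 + 1/6 + 14/45 = 481/630
Rounded to 4 decimal places: U = 0.7635
RM (Liu & Layland) bound for 3 tasks = 0.779763; compare with U = 481/630 (approx. 0.763492)
U <= bound, so schedulable by RM sufficient condition.

0.7635


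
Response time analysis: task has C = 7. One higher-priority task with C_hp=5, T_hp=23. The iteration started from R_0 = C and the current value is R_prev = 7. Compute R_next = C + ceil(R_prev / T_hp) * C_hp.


R_next = C + ceil(R_prev / T_hp) * C_hp
ceil(7 / 23) = ceil(0.3043) = 1
Interference = 1 * 5 = 5
R_next = 7 + 5 = 12

12


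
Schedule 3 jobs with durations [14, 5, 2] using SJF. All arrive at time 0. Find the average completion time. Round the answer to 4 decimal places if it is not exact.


SJF order (ascending): [2, 5, 14]
Completion times:
  Job 1: burst=2, C=2
  Job 2: burst=5, C=7
  Job 3: burst=14, C=21
Average completion = 30/3 = 10.0

10.0


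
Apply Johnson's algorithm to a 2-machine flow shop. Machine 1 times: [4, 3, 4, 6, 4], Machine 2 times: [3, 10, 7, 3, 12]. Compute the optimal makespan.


Apply Johnson's rule:
  Group 1 (a <= b): [(2, 3, 10), (3, 4, 7), (5, 4, 12)]
  Group 2 (a > b): [(1, 4, 3), (4, 6, 3)]
Optimal job order: [2, 3, 5, 1, 4]
Schedule:
  Job 2: M1 done at 3, M2 done at 13
  Job 3: M1 done at 7, M2 done at 20
  Job 5: M1 done at 11, M2 done at 32
  Job 1: M1 done at 15, M2 done at 35
  Job 4: M1 done at 21, M2 done at 38
Makespan = 38

38


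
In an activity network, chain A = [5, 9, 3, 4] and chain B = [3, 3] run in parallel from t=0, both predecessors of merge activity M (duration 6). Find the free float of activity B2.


ES(B2) = sum of predecessors on chain B = 3
EF(B2) = ES + duration = 3 + 3 = 6
Successor of B2 is M. ES(M) = max(sum(A), sum(B)) = max(21, 6) = 21
Free float = ES(successor) - EF(current) = 21 - 6 = 15

15


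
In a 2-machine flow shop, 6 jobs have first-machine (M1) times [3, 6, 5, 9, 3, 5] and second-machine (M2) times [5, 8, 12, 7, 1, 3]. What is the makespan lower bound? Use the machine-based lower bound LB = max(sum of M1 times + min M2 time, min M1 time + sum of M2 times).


LB1 = sum(M1 times) + min(M2 times) = 31 + 1 = 32
LB2 = min(M1 times) + sum(M2 times) = 3 + 36 = 39
Lower bound = max(LB1, LB2) = max(32, 39) = 39

39


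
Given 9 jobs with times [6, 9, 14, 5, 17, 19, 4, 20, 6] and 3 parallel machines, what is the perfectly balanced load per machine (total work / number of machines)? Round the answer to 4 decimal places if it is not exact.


Total processing time = 6 + 9 + 14 + 5 + 17 + 19 + 4 + 20 + 6 = 100
Number of machines = 3
Ideal balanced load = 100 / 3 = 33.3333

33.3333


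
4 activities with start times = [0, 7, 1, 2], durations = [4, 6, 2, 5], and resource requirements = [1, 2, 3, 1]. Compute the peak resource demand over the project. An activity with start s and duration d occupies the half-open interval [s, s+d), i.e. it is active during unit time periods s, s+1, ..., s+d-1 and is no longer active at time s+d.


Each activity i is active on [start_i, start_i + duration_i).
Compute total resource usage per time slot:
  t=0: active resources = [1], total = 1
  t=1: active resources = [1, 3], total = 4
  t=2: active resources = [1, 3, 1], total = 5
  t=3: active resources = [1, 1], total = 2
  t=4: active resources = [1], total = 1
  t=5: active resources = [1], total = 1
  t=6: active resources = [1], total = 1
  t=7: active resources = [2], total = 2
  t=8: active resources = [2], total = 2
  t=9: active resources = [2], total = 2
  t=10: active resources = [2], total = 2
  t=11: active resources = [2], total = 2
  t=12: active resources = [2], total = 2
Peak resource demand = 5

5


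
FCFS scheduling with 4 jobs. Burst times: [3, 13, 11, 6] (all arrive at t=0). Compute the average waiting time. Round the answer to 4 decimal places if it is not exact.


FCFS order (as given): [3, 13, 11, 6]
Waiting times:
  Job 1: wait = 0
  Job 2: wait = 3
  Job 3: wait = 16
  Job 4: wait = 27
Sum of waiting times = 46
Average waiting time = 46/4 = 11.5

11.5


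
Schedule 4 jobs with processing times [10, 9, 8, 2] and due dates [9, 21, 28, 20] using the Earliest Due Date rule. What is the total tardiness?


Sort by due date (EDD order): [(10, 9), (2, 20), (9, 21), (8, 28)]
Compute completion times and tardiness:
  Job 1: p=10, d=9, C=10, tardiness=max(0,10-9)=1
  Job 2: p=2, d=20, C=12, tardiness=max(0,12-20)=0
  Job 3: p=9, d=21, C=21, tardiness=max(0,21-21)=0
  Job 4: p=8, d=28, C=29, tardiness=max(0,29-28)=1
Total tardiness = 2

2


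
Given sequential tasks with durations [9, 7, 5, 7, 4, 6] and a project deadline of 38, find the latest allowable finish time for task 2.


LF(activity 2) = deadline - sum of successor durations
Successors: activities 3 through 6 with durations [5, 7, 4, 6]
Sum of successor durations = 22
LF = 38 - 22 = 16

16


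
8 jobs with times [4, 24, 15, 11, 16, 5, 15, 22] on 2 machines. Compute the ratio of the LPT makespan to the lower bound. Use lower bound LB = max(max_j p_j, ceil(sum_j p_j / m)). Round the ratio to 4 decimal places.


LPT order: [24, 22, 16, 15, 15, 11, 5, 4]
Machine loads after assignment: [55, 57]
LPT makespan = 57
Lower bound = max(max_job, ceil(total/2)) = max(24, 56) = 56
Ratio = 57 / 56 = 1.0179

1.0179


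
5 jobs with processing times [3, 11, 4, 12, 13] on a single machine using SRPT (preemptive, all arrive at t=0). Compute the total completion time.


Since all jobs arrive at t=0, SRPT equals SPT ordering.
SPT order: [3, 4, 11, 12, 13]
Completion times:
  Job 1: p=3, C=3
  Job 2: p=4, C=7
  Job 3: p=11, C=18
  Job 4: p=12, C=30
  Job 5: p=13, C=43
Total completion time = 3 + 7 + 18 + 30 + 43 = 101

101


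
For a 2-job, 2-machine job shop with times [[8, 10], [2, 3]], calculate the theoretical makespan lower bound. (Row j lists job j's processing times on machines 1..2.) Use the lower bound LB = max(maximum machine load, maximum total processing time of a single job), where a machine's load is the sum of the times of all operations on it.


Machine loads:
  Machine 1: 8 + 2 = 10
  Machine 2: 10 + 3 = 13
Max machine load = 13
Job totals:
  Job 1: 18
  Job 2: 5
Max job total = 18
Lower bound = max(13, 18) = 18

18


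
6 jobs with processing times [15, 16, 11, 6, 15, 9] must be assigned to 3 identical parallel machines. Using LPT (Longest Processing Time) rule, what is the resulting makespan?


Sort jobs in decreasing order (LPT): [16, 15, 15, 11, 9, 6]
Assign each job to the least loaded machine:
  Machine 1: jobs [16, 6], load = 22
  Machine 2: jobs [15, 11], load = 26
  Machine 3: jobs [15, 9], load = 24
Makespan = max load = 26

26


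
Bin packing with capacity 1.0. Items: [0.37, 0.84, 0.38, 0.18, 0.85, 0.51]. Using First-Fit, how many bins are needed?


Place items sequentially using First-Fit:
  Item 0.37 -> new Bin 1
  Item 0.84 -> new Bin 2
  Item 0.38 -> Bin 1 (now 0.75)
  Item 0.18 -> Bin 1 (now 0.93)
  Item 0.85 -> new Bin 3
  Item 0.51 -> new Bin 4
Total bins used = 4

4


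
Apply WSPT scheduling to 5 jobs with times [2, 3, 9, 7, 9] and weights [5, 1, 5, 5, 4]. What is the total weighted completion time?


Compute p/w ratios and sort ascending (WSPT): [(2, 5), (7, 5), (9, 5), (9, 4), (3, 1)]
Compute weighted completion times:
  Job (p=2,w=5): C=2, w*C=5*2=10
  Job (p=7,w=5): C=9, w*C=5*9=45
  Job (p=9,w=5): C=18, w*C=5*18=90
  Job (p=9,w=4): C=27, w*C=4*27=108
  Job (p=3,w=1): C=30, w*C=1*30=30
Total weighted completion time = 283

283


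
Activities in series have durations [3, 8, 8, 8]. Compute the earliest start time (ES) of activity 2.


Activity 2 starts after activities 1 through 1 complete.
Predecessor durations: [3]
ES = 3 = 3

3


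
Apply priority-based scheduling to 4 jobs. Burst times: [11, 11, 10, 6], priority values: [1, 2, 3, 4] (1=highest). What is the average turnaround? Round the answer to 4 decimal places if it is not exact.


Sort by priority (ascending = highest first):
Order: [(1, 11), (2, 11), (3, 10), (4, 6)]
Completion times:
  Priority 1, burst=11, C=11
  Priority 2, burst=11, C=22
  Priority 3, burst=10, C=32
  Priority 4, burst=6, C=38
Average turnaround = 103/4 = 25.75

25.75


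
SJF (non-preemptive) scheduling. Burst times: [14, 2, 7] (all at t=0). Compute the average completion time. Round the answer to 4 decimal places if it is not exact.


SJF order (ascending): [2, 7, 14]
Completion times:
  Job 1: burst=2, C=2
  Job 2: burst=7, C=9
  Job 3: burst=14, C=23
Average completion = 34/3 = 11.3333

11.3333


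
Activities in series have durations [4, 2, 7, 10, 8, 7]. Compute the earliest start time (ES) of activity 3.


Activity 3 starts after activities 1 through 2 complete.
Predecessor durations: [4, 2]
ES = 4 + 2 = 6

6


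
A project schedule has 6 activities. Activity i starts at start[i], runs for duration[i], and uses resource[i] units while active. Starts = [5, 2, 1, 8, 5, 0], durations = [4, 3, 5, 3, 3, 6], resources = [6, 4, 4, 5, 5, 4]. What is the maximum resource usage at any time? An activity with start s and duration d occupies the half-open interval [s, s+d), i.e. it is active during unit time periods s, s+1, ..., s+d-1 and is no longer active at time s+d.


Each activity i is active on [start_i, start_i + duration_i).
Compute total resource usage per time slot:
  t=0: active resources = [4], total = 4
  t=1: active resources = [4, 4], total = 8
  t=2: active resources = [4, 4, 4], total = 12
  t=3: active resources = [4, 4, 4], total = 12
  t=4: active resources = [4, 4, 4], total = 12
  t=5: active resources = [6, 4, 5, 4], total = 19
  t=6: active resources = [6, 5], total = 11
  t=7: active resources = [6, 5], total = 11
  t=8: active resources = [6, 5], total = 11
  t=9: active resources = [5], total = 5
  t=10: active resources = [5], total = 5
Peak resource demand = 19

19


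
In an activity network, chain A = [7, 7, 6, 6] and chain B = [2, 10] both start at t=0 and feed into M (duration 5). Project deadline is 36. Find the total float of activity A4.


Forward pass: ES(A4) = sum of predecessors on chain A = 20
EF = ES + duration = 20 + 6 = 26
Backward pass: LF(M) = deadline = 36; LS(M) = 36 - 5 = 31
LF(A4) = LS(M) - sum(successors on chain A) = 31 - 0 = 31
LS = LF - duration = 31 - 6 = 25
Total float = LS - ES = 25 - 20 = 5

5


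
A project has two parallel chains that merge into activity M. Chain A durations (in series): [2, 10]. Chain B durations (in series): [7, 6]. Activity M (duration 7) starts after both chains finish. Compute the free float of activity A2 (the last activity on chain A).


ES(A2) = sum of predecessors on chain A = 2
EF(A2) = ES + duration = 2 + 10 = 12
Successor of A2 is M. ES(M) = max(sum(A), sum(B)) = max(12, 13) = 13
Free float = ES(successor) - EF(current) = 13 - 12 = 1

1


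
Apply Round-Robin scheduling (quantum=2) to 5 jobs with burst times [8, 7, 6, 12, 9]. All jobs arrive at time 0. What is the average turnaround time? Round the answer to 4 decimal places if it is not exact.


Time quantum = 2
Execution trace:
  J1 runs 2 units, time = 2
  J2 runs 2 units, time = 4
  J3 runs 2 units, time = 6
  J4 runs 2 units, time = 8
  J5 runs 2 units, time = 10
  J1 runs 2 units, time = 12
  J2 runs 2 units, time = 14
  J3 runs 2 units, time = 16
  J4 runs 2 units, time = 18
  J5 runs 2 units, time = 20
  J1 runs 2 units, time = 22
  J2 runs 2 units, time = 24
  J3 runs 2 units, time = 26
  J4 runs 2 units, time = 28
  J5 runs 2 units, time = 30
  J1 runs 2 units, time = 32
  J2 runs 1 units, time = 33
  J4 runs 2 units, time = 35
  J5 runs 2 units, time = 37
  J4 runs 2 units, time = 39
  J5 runs 1 units, time = 40
  J4 runs 2 units, time = 42
Finish times: [32, 33, 26, 42, 40]
Average turnaround = 173/5 = 34.6

34.6


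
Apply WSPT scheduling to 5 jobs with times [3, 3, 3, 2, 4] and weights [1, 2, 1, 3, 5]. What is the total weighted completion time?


Compute p/w ratios and sort ascending (WSPT): [(2, 3), (4, 5), (3, 2), (3, 1), (3, 1)]
Compute weighted completion times:
  Job (p=2,w=3): C=2, w*C=3*2=6
  Job (p=4,w=5): C=6, w*C=5*6=30
  Job (p=3,w=2): C=9, w*C=2*9=18
  Job (p=3,w=1): C=12, w*C=1*12=12
  Job (p=3,w=1): C=15, w*C=1*15=15
Total weighted completion time = 81

81


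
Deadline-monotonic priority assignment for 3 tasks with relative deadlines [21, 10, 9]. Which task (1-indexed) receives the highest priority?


Sort tasks by relative deadline (ascending):
  Task 3: deadline = 9
  Task 2: deadline = 10
  Task 1: deadline = 21
Priority order (highest first): [3, 2, 1]
Highest priority task = 3

3


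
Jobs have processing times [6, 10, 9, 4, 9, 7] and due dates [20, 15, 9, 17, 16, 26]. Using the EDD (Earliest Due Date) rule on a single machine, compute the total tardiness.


Sort by due date (EDD order): [(9, 9), (10, 15), (9, 16), (4, 17), (6, 20), (7, 26)]
Compute completion times and tardiness:
  Job 1: p=9, d=9, C=9, tardiness=max(0,9-9)=0
  Job 2: p=10, d=15, C=19, tardiness=max(0,19-15)=4
  Job 3: p=9, d=16, C=28, tardiness=max(0,28-16)=12
  Job 4: p=4, d=17, C=32, tardiness=max(0,32-17)=15
  Job 5: p=6, d=20, C=38, tardiness=max(0,38-20)=18
  Job 6: p=7, d=26, C=45, tardiness=max(0,45-26)=19
Total tardiness = 68

68


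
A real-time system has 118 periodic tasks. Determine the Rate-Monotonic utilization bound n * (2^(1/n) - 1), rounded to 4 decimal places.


Compute 2^(1/118) = 1.0058914152
Subtract 1: 1.0058914152 - 1 = 0.0058914152
Multiply by n: 118 * 0.0058914152 = 0.6951869936
Round to 4 dp: 0.6952

0.6952


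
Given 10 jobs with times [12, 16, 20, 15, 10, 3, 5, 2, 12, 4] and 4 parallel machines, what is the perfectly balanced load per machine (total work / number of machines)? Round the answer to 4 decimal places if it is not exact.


Total processing time = 12 + 16 + 20 + 15 + 10 + 3 + 5 + 2 + 12 + 4 = 99
Number of machines = 4
Ideal balanced load = 99 / 4 = 24.75

24.75


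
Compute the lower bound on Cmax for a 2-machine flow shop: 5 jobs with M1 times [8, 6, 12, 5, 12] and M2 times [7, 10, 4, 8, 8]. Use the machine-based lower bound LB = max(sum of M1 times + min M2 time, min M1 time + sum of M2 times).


LB1 = sum(M1 times) + min(M2 times) = 43 + 4 = 47
LB2 = min(M1 times) + sum(M2 times) = 5 + 37 = 42
Lower bound = max(LB1, LB2) = max(47, 42) = 47

47


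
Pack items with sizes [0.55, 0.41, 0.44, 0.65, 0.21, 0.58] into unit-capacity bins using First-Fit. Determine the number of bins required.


Place items sequentially using First-Fit:
  Item 0.55 -> new Bin 1
  Item 0.41 -> Bin 1 (now 0.96)
  Item 0.44 -> new Bin 2
  Item 0.65 -> new Bin 3
  Item 0.21 -> Bin 2 (now 0.65)
  Item 0.58 -> new Bin 4
Total bins used = 4

4


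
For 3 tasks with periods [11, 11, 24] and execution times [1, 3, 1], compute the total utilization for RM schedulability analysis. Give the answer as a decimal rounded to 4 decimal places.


Compute individual utilizations (exact fractions):
  Task 1: C/T = 1/11 (approx. 0.0909)
  Task 2: C/T = 3/11 (approx. 0.2727)
  Task 3: C/T = 1/24 (approx. 0.0417)
Total utilization U = 1/11 + 3/11 + 1/24 = 107/264
Rounded to 4 decimal places: U = 0.4053
RM (Liu & Layland) bound for 3 tasks = 0.779763; compare with U = 107/264 (approx. 0.405303)
U <= bound, so schedulable by RM sufficient condition.

0.4053


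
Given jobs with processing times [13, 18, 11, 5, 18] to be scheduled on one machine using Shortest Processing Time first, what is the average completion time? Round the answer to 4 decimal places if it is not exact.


Sort jobs by processing time (SPT order): [5, 11, 13, 18, 18]
Compute completion times sequentially:
  Job 1: processing = 5, completes at 5
  Job 2: processing = 11, completes at 16
  Job 3: processing = 13, completes at 29
  Job 4: processing = 18, completes at 47
  Job 5: processing = 18, completes at 65
Sum of completion times = 162
Average completion time = 162/5 = 32.4

32.4


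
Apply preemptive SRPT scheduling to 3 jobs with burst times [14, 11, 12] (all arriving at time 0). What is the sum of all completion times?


Since all jobs arrive at t=0, SRPT equals SPT ordering.
SPT order: [11, 12, 14]
Completion times:
  Job 1: p=11, C=11
  Job 2: p=12, C=23
  Job 3: p=14, C=37
Total completion time = 11 + 23 + 37 = 71

71


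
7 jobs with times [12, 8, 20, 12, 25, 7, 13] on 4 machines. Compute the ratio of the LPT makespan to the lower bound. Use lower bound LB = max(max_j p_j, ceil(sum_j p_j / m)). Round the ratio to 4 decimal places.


LPT order: [25, 20, 13, 12, 12, 8, 7]
Machine loads after assignment: [25, 27, 21, 24]
LPT makespan = 27
Lower bound = max(max_job, ceil(total/4)) = max(25, 25) = 25
Ratio = 27 / 25 = 1.08

1.08


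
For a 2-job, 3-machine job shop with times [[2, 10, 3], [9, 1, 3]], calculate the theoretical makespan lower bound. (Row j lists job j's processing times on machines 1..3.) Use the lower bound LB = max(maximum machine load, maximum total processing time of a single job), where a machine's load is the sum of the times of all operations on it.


Machine loads:
  Machine 1: 2 + 9 = 11
  Machine 2: 10 + 1 = 11
  Machine 3: 3 + 3 = 6
Max machine load = 11
Job totals:
  Job 1: 15
  Job 2: 13
Max job total = 15
Lower bound = max(11, 15) = 15

15


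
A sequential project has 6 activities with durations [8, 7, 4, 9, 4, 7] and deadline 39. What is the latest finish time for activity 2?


LF(activity 2) = deadline - sum of successor durations
Successors: activities 3 through 6 with durations [4, 9, 4, 7]
Sum of successor durations = 24
LF = 39 - 24 = 15

15


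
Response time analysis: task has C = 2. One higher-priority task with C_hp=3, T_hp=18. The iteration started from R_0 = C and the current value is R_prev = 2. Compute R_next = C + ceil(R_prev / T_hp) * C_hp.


R_next = C + ceil(R_prev / T_hp) * C_hp
ceil(2 / 18) = ceil(0.1111) = 1
Interference = 1 * 3 = 3
R_next = 2 + 3 = 5

5


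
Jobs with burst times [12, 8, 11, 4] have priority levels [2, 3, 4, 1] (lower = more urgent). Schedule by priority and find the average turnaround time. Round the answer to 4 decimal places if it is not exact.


Sort by priority (ascending = highest first):
Order: [(1, 4), (2, 12), (3, 8), (4, 11)]
Completion times:
  Priority 1, burst=4, C=4
  Priority 2, burst=12, C=16
  Priority 3, burst=8, C=24
  Priority 4, burst=11, C=35
Average turnaround = 79/4 = 19.75

19.75


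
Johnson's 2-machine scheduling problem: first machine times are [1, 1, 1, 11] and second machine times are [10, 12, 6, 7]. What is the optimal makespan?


Apply Johnson's rule:
  Group 1 (a <= b): [(1, 1, 10), (2, 1, 12), (3, 1, 6)]
  Group 2 (a > b): [(4, 11, 7)]
Optimal job order: [1, 2, 3, 4]
Schedule:
  Job 1: M1 done at 1, M2 done at 11
  Job 2: M1 done at 2, M2 done at 23
  Job 3: M1 done at 3, M2 done at 29
  Job 4: M1 done at 14, M2 done at 36
Makespan = 36

36
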